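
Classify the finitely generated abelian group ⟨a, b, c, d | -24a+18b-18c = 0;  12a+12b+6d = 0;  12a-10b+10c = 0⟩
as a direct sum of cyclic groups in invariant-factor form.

rank_ℚ(R)=3; free=4−3=1
SNF(R) diag = [2, 6, 12] → torsion [2, 6, 12]

Answer: M ≅ ℤ^1 ⊕ ℤ/2 ⊕ ℤ/6 ⊕ ℤ/12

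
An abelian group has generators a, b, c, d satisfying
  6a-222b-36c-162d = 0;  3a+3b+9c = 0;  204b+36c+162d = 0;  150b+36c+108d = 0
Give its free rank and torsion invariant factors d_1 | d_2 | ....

rank_ℚ(R)=4; free=4−4=0
SNF(R) diag = [3, 6, 18, 54] → torsion [3, 6, 18, 54]

Answer: M ≅ ℤ/3 ⊕ ℤ/6 ⊕ ℤ/18 ⊕ ℤ/54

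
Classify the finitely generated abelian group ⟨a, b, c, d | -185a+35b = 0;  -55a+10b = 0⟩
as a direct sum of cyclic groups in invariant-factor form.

rank_ℚ(R)=2; free=4−2=2
SNF(R) diag = [5, 15] → torsion [5, 15]

Answer: M ≅ ℤ^2 ⊕ ℤ/5 ⊕ ℤ/15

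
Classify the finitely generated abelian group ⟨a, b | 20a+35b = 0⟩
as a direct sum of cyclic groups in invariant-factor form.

Answer: M ≅ ℤ^1 ⊕ ℤ/5

Derivation:
rank_ℚ(R)=1; free=2−1=1
SNF(R) diag = [5] → torsion [5]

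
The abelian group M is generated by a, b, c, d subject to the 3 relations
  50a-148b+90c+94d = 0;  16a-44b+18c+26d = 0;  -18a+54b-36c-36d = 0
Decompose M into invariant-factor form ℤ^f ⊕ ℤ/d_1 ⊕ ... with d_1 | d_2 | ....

rank_ℚ(R)=3; free=4−3=1
SNF(R) diag = [2, 6, 18] → torsion [2, 6, 18]

Answer: M ≅ ℤ^1 ⊕ ℤ/2 ⊕ ℤ/6 ⊕ ℤ/18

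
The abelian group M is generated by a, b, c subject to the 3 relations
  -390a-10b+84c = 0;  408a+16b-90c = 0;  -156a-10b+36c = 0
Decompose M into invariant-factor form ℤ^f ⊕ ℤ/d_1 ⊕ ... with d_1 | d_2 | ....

Answer: M ≅ ℤ/2 ⊕ ℤ/6 ⊕ ℤ/18

Derivation:
rank_ℚ(R)=3; free=3−3=0
SNF(R) diag = [2, 6, 18] → torsion [2, 6, 18]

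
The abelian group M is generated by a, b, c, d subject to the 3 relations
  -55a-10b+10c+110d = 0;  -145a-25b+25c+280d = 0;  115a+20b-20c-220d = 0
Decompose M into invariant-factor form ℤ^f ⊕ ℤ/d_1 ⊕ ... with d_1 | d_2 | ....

Answer: M ≅ ℤ^1 ⊕ ℤ/5 ⊕ ℤ/5 ⊕ ℤ/10

Derivation:
rank_ℚ(R)=3; free=4−3=1
SNF(R) diag = [5, 5, 10] → torsion [5, 5, 10]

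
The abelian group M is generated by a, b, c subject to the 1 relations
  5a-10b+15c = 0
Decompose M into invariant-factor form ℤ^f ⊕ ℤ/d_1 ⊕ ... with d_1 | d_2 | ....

Answer: M ≅ ℤ^2 ⊕ ℤ/5

Derivation:
rank_ℚ(R)=1; free=3−1=2
SNF(R) diag = [5] → torsion [5]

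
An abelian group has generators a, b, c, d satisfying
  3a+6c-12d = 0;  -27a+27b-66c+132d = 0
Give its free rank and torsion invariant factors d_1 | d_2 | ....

Answer: M ≅ ℤ^2 ⊕ ℤ/3 ⊕ ℤ/3

Derivation:
rank_ℚ(R)=2; free=4−2=2
SNF(R) diag = [3, 3] → torsion [3, 3]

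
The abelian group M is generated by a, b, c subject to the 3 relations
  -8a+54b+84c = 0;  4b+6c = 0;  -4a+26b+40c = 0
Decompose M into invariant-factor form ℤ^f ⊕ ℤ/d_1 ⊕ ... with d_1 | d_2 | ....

Answer: M ≅ ℤ/2 ⊕ ℤ/2 ⊕ ℤ/4

Derivation:
rank_ℚ(R)=3; free=3−3=0
SNF(R) diag = [2, 2, 4] → torsion [2, 2, 4]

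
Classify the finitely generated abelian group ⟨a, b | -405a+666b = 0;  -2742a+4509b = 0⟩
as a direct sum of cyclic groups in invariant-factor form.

Answer: M ≅ ℤ/3 ⊕ ℤ/9

Derivation:
rank_ℚ(R)=2; free=2−2=0
SNF(R) diag = [3, 9] → torsion [3, 9]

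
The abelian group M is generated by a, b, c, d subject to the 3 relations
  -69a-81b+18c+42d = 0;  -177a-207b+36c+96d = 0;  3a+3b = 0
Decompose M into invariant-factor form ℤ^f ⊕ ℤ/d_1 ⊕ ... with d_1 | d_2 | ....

rank_ℚ(R)=3; free=4−3=1
SNF(R) diag = [3, 6, 18] → torsion [3, 6, 18]

Answer: M ≅ ℤ^1 ⊕ ℤ/3 ⊕ ℤ/6 ⊕ ℤ/18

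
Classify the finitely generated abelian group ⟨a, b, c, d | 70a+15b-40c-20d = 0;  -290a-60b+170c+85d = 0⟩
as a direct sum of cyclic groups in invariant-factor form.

rank_ℚ(R)=2; free=4−2=2
SNF(R) diag = [5, 15] → torsion [5, 15]

Answer: M ≅ ℤ^2 ⊕ ℤ/5 ⊕ ℤ/15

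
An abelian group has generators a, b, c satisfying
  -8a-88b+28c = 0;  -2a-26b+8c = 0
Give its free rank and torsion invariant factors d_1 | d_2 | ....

rank_ℚ(R)=2; free=3−2=1
SNF(R) diag = [2, 4] → torsion [2, 4]

Answer: M ≅ ℤ^1 ⊕ ℤ/2 ⊕ ℤ/4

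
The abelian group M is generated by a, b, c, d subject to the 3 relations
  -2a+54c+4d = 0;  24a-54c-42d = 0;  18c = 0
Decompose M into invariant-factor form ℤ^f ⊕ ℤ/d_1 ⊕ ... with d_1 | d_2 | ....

Answer: M ≅ ℤ^1 ⊕ ℤ/2 ⊕ ℤ/6 ⊕ ℤ/18

Derivation:
rank_ℚ(R)=3; free=4−3=1
SNF(R) diag = [2, 6, 18] → torsion [2, 6, 18]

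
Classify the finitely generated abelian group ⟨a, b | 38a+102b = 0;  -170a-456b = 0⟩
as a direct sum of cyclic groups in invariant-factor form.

Answer: M ≅ ℤ/2 ⊕ ℤ/6

Derivation:
rank_ℚ(R)=2; free=2−2=0
SNF(R) diag = [2, 6] → torsion [2, 6]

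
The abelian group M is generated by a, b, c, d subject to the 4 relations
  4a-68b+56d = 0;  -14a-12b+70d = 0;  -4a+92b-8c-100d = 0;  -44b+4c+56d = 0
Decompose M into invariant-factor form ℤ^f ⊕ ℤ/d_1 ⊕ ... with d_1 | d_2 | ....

rank_ℚ(R)=4; free=4−4=0
SNF(R) diag = [2, 4, 4, 12] → torsion [2, 4, 4, 12]

Answer: M ≅ ℤ/2 ⊕ ℤ/4 ⊕ ℤ/4 ⊕ ℤ/12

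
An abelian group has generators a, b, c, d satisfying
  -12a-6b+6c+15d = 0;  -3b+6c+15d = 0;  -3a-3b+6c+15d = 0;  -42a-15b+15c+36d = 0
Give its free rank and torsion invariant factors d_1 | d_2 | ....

Answer: M ≅ ℤ/3 ⊕ ℤ/3 ⊕ ℤ/3 ⊕ ℤ/3

Derivation:
rank_ℚ(R)=4; free=4−4=0
SNF(R) diag = [3, 3, 3, 3] → torsion [3, 3, 3, 3]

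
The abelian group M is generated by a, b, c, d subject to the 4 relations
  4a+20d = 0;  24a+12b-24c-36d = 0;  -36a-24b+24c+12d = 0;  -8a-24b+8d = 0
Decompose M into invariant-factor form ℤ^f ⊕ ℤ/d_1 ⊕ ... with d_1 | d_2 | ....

rank_ℚ(R)=4; free=4−4=0
SNF(R) diag = [4, 12, 24, 24] → torsion [4, 12, 24, 24]

Answer: M ≅ ℤ/4 ⊕ ℤ/12 ⊕ ℤ/24 ⊕ ℤ/24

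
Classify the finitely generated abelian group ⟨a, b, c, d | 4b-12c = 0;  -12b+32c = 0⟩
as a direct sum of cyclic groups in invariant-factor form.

rank_ℚ(R)=2; free=4−2=2
SNF(R) diag = [4, 4] → torsion [4, 4]

Answer: M ≅ ℤ^2 ⊕ ℤ/4 ⊕ ℤ/4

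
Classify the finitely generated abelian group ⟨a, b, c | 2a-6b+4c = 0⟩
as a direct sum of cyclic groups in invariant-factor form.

Answer: M ≅ ℤ^2 ⊕ ℤ/2

Derivation:
rank_ℚ(R)=1; free=3−1=2
SNF(R) diag = [2] → torsion [2]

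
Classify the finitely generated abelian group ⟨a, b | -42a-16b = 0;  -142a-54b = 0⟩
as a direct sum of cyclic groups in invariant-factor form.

rank_ℚ(R)=2; free=2−2=0
SNF(R) diag = [2, 2] → torsion [2, 2]

Answer: M ≅ ℤ/2 ⊕ ℤ/2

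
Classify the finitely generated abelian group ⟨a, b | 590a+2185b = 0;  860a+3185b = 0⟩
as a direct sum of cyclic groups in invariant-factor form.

rank_ℚ(R)=2; free=2−2=0
SNF(R) diag = [5, 10] → torsion [5, 10]

Answer: M ≅ ℤ/5 ⊕ ℤ/10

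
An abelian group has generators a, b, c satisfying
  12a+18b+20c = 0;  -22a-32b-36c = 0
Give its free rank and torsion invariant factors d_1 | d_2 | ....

rank_ℚ(R)=2; free=3−2=1
SNF(R) diag = [2, 2] → torsion [2, 2]

Answer: M ≅ ℤ^1 ⊕ ℤ/2 ⊕ ℤ/2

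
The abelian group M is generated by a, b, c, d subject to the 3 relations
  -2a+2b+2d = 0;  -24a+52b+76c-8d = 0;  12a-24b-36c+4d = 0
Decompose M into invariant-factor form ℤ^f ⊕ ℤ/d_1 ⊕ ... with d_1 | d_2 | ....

Answer: M ≅ ℤ^1 ⊕ ℤ/2 ⊕ ℤ/4 ⊕ ℤ/8

Derivation:
rank_ℚ(R)=3; free=4−3=1
SNF(R) diag = [2, 4, 8] → torsion [2, 4, 8]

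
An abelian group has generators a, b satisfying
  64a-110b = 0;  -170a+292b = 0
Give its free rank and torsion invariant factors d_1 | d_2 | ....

rank_ℚ(R)=2; free=2−2=0
SNF(R) diag = [2, 6] → torsion [2, 6]

Answer: M ≅ ℤ/2 ⊕ ℤ/6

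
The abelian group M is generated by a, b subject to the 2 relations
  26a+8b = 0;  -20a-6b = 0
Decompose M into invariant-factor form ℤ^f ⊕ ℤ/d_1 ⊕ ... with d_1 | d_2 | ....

Answer: M ≅ ℤ/2 ⊕ ℤ/2

Derivation:
rank_ℚ(R)=2; free=2−2=0
SNF(R) diag = [2, 2] → torsion [2, 2]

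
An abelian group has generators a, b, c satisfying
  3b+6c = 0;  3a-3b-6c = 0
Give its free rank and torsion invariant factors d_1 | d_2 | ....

rank_ℚ(R)=2; free=3−2=1
SNF(R) diag = [3, 3] → torsion [3, 3]

Answer: M ≅ ℤ^1 ⊕ ℤ/3 ⊕ ℤ/3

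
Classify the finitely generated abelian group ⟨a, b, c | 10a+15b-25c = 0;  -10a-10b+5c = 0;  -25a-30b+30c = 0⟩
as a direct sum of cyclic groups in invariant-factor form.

rank_ℚ(R)=3; free=3−3=0
SNF(R) diag = [5, 5, 5] → torsion [5, 5, 5]

Answer: M ≅ ℤ/5 ⊕ ℤ/5 ⊕ ℤ/5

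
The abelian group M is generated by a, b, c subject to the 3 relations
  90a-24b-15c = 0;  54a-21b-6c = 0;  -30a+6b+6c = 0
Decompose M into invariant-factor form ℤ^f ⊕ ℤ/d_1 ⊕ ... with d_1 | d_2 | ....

rank_ℚ(R)=3; free=3−3=0
SNF(R) diag = [3, 3, 6] → torsion [3, 3, 6]

Answer: M ≅ ℤ/3 ⊕ ℤ/3 ⊕ ℤ/6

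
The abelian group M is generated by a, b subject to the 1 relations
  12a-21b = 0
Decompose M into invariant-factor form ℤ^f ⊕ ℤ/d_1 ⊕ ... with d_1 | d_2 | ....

Answer: M ≅ ℤ^1 ⊕ ℤ/3

Derivation:
rank_ℚ(R)=1; free=2−1=1
SNF(R) diag = [3] → torsion [3]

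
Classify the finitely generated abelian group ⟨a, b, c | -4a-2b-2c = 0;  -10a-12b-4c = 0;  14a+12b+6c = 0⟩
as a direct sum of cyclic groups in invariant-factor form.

Answer: M ≅ ℤ/2 ⊕ ℤ/2 ⊕ ℤ/2

Derivation:
rank_ℚ(R)=3; free=3−3=0
SNF(R) diag = [2, 2, 2] → torsion [2, 2, 2]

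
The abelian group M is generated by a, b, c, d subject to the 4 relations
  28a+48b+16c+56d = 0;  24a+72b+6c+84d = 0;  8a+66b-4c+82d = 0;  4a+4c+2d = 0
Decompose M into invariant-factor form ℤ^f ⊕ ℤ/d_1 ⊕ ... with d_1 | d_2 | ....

Answer: M ≅ ℤ/2 ⊕ ℤ/6 ⊕ ℤ/18 ⊕ ℤ/36

Derivation:
rank_ℚ(R)=4; free=4−4=0
SNF(R) diag = [2, 6, 18, 36] → torsion [2, 6, 18, 36]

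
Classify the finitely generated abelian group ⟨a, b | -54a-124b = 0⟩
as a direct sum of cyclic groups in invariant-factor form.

rank_ℚ(R)=1; free=2−1=1
SNF(R) diag = [2] → torsion [2]

Answer: M ≅ ℤ^1 ⊕ ℤ/2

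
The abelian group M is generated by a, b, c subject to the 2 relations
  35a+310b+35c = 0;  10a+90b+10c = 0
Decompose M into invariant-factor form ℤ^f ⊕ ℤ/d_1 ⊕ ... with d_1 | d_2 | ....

rank_ℚ(R)=2; free=3−2=1
SNF(R) diag = [5, 10] → torsion [5, 10]

Answer: M ≅ ℤ^1 ⊕ ℤ/5 ⊕ ℤ/10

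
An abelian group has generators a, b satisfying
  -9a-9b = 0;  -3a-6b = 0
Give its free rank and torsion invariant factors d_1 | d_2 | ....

rank_ℚ(R)=2; free=2−2=0
SNF(R) diag = [3, 9] → torsion [3, 9]

Answer: M ≅ ℤ/3 ⊕ ℤ/9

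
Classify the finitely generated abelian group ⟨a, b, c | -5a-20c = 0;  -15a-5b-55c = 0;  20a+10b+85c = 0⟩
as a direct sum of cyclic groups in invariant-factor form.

Answer: M ≅ ℤ/5 ⊕ ℤ/5 ⊕ ℤ/15

Derivation:
rank_ℚ(R)=3; free=3−3=0
SNF(R) diag = [5, 5, 15] → torsion [5, 5, 15]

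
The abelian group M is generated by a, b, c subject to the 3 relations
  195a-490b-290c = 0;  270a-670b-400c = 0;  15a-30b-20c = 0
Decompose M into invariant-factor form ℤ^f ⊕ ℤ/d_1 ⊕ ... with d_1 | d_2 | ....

Answer: M ≅ ℤ/5 ⊕ ℤ/10 ⊕ ℤ/30

Derivation:
rank_ℚ(R)=3; free=3−3=0
SNF(R) diag = [5, 10, 30] → torsion [5, 10, 30]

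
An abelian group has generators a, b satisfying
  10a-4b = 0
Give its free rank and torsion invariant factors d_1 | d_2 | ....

rank_ℚ(R)=1; free=2−1=1
SNF(R) diag = [2] → torsion [2]

Answer: M ≅ ℤ^1 ⊕ ℤ/2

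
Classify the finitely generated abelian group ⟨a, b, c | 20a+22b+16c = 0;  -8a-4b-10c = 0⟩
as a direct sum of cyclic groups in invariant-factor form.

Answer: M ≅ ℤ^1 ⊕ ℤ/2 ⊕ ℤ/6

Derivation:
rank_ℚ(R)=2; free=3−2=1
SNF(R) diag = [2, 6] → torsion [2, 6]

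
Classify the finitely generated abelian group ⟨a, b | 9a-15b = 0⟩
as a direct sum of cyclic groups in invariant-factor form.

Answer: M ≅ ℤ^1 ⊕ ℤ/3

Derivation:
rank_ℚ(R)=1; free=2−1=1
SNF(R) diag = [3] → torsion [3]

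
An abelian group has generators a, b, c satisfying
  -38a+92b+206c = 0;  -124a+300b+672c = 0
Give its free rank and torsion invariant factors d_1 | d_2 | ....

Answer: M ≅ ℤ^1 ⊕ ℤ/2 ⊕ ℤ/4

Derivation:
rank_ℚ(R)=2; free=3−2=1
SNF(R) diag = [2, 4] → torsion [2, 4]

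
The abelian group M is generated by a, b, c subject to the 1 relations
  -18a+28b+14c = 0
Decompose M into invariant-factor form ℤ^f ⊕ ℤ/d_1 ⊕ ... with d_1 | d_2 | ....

rank_ℚ(R)=1; free=3−1=2
SNF(R) diag = [2] → torsion [2]

Answer: M ≅ ℤ^2 ⊕ ℤ/2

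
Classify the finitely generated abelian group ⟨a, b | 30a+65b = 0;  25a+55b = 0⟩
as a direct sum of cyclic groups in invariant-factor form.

Answer: M ≅ ℤ/5 ⊕ ℤ/5

Derivation:
rank_ℚ(R)=2; free=2−2=0
SNF(R) diag = [5, 5] → torsion [5, 5]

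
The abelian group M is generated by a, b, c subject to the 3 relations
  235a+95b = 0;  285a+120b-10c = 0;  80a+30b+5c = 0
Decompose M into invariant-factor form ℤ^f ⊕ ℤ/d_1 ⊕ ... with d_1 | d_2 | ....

Answer: M ≅ ℤ/5 ⊕ ℤ/5 ⊕ ℤ/5

Derivation:
rank_ℚ(R)=3; free=3−3=0
SNF(R) diag = [5, 5, 5] → torsion [5, 5, 5]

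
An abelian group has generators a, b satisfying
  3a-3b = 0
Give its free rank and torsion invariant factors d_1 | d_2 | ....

Answer: M ≅ ℤ^1 ⊕ ℤ/3

Derivation:
rank_ℚ(R)=1; free=2−1=1
SNF(R) diag = [3] → torsion [3]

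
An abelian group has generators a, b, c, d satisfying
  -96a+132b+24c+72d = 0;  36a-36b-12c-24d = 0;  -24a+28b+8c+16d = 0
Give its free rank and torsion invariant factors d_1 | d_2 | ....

rank_ℚ(R)=3; free=4−3=1
SNF(R) diag = [4, 12, 24] → torsion [4, 12, 24]

Answer: M ≅ ℤ^1 ⊕ ℤ/4 ⊕ ℤ/12 ⊕ ℤ/24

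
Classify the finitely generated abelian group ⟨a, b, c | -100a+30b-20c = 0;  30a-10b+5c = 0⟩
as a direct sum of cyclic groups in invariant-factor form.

rank_ℚ(R)=2; free=3−2=1
SNF(R) diag = [5, 10] → torsion [5, 10]

Answer: M ≅ ℤ^1 ⊕ ℤ/5 ⊕ ℤ/10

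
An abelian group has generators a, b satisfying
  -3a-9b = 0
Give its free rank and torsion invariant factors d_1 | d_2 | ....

rank_ℚ(R)=1; free=2−1=1
SNF(R) diag = [3] → torsion [3]

Answer: M ≅ ℤ^1 ⊕ ℤ/3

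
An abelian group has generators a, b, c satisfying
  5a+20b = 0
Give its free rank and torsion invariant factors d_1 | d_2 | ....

rank_ℚ(R)=1; free=3−1=2
SNF(R) diag = [5] → torsion [5]

Answer: M ≅ ℤ^2 ⊕ ℤ/5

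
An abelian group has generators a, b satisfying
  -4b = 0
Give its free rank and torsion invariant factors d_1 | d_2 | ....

rank_ℚ(R)=1; free=2−1=1
SNF(R) diag = [4] → torsion [4]

Answer: M ≅ ℤ^1 ⊕ ℤ/4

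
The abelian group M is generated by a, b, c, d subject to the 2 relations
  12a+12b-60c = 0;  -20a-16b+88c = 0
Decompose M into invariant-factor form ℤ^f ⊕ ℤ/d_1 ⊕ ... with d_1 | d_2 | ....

Answer: M ≅ ℤ^2 ⊕ ℤ/4 ⊕ ℤ/12

Derivation:
rank_ℚ(R)=2; free=4−2=2
SNF(R) diag = [4, 12] → torsion [4, 12]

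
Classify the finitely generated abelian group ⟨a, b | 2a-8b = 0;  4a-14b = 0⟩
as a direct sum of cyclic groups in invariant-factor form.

rank_ℚ(R)=2; free=2−2=0
SNF(R) diag = [2, 2] → torsion [2, 2]

Answer: M ≅ ℤ/2 ⊕ ℤ/2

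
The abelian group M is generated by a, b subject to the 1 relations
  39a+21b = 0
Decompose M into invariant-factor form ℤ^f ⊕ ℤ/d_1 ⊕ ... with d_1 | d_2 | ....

rank_ℚ(R)=1; free=2−1=1
SNF(R) diag = [3] → torsion [3]

Answer: M ≅ ℤ^1 ⊕ ℤ/3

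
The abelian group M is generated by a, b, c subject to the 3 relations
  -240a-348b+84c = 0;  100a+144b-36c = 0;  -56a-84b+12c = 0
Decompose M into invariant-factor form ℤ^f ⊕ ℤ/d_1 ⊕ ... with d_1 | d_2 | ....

rank_ℚ(R)=3; free=3−3=0
SNF(R) diag = [4, 12, 24] → torsion [4, 12, 24]

Answer: M ≅ ℤ/4 ⊕ ℤ/12 ⊕ ℤ/24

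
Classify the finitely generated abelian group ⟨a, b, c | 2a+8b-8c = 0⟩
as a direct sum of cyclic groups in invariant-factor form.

Answer: M ≅ ℤ^2 ⊕ ℤ/2

Derivation:
rank_ℚ(R)=1; free=3−1=2
SNF(R) diag = [2] → torsion [2]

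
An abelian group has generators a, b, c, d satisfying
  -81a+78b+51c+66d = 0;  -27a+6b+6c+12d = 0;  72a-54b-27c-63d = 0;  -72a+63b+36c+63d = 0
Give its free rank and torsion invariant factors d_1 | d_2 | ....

Answer: M ≅ ℤ/3 ⊕ ℤ/9 ⊕ ℤ/9 ⊕ ℤ/27

Derivation:
rank_ℚ(R)=4; free=4−4=0
SNF(R) diag = [3, 9, 9, 27] → torsion [3, 9, 9, 27]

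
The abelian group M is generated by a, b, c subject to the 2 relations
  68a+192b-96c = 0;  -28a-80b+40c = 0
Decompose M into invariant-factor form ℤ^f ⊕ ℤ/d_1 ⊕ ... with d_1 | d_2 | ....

rank_ℚ(R)=2; free=3−2=1
SNF(R) diag = [4, 8] → torsion [4, 8]

Answer: M ≅ ℤ^1 ⊕ ℤ/4 ⊕ ℤ/8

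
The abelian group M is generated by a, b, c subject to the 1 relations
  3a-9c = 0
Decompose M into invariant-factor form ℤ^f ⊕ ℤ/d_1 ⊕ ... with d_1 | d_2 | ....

rank_ℚ(R)=1; free=3−1=2
SNF(R) diag = [3] → torsion [3]

Answer: M ≅ ℤ^2 ⊕ ℤ/3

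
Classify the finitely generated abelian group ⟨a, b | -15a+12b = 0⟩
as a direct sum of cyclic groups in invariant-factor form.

Answer: M ≅ ℤ^1 ⊕ ℤ/3

Derivation:
rank_ℚ(R)=1; free=2−1=1
SNF(R) diag = [3] → torsion [3]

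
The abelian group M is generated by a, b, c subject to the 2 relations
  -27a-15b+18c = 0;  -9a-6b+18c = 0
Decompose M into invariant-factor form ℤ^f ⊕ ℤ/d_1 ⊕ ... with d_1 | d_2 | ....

rank_ℚ(R)=2; free=3−2=1
SNF(R) diag = [3, 9] → torsion [3, 9]

Answer: M ≅ ℤ^1 ⊕ ℤ/3 ⊕ ℤ/9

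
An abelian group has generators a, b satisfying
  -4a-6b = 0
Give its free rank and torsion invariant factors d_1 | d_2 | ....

Answer: M ≅ ℤ^1 ⊕ ℤ/2

Derivation:
rank_ℚ(R)=1; free=2−1=1
SNF(R) diag = [2] → torsion [2]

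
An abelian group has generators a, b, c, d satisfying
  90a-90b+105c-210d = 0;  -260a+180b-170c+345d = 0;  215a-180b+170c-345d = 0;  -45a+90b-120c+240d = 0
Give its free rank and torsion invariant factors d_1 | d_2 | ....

Answer: M ≅ ℤ/5 ⊕ ℤ/15 ⊕ ℤ/45 ⊕ ℤ/90

Derivation:
rank_ℚ(R)=4; free=4−4=0
SNF(R) diag = [5, 15, 45, 90] → torsion [5, 15, 45, 90]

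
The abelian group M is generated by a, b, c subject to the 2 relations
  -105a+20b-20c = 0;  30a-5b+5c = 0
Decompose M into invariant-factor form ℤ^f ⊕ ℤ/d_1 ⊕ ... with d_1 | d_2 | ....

rank_ℚ(R)=2; free=3−2=1
SNF(R) diag = [5, 15] → torsion [5, 15]

Answer: M ≅ ℤ^1 ⊕ ℤ/5 ⊕ ℤ/15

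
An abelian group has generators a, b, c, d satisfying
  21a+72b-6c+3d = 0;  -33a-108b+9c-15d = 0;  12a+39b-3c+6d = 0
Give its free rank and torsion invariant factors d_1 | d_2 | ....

rank_ℚ(R)=3; free=4−3=1
SNF(R) diag = [3, 3, 3] → torsion [3, 3, 3]

Answer: M ≅ ℤ^1 ⊕ ℤ/3 ⊕ ℤ/3 ⊕ ℤ/3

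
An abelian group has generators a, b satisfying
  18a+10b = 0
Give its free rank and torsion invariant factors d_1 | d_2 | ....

rank_ℚ(R)=1; free=2−1=1
SNF(R) diag = [2] → torsion [2]

Answer: M ≅ ℤ^1 ⊕ ℤ/2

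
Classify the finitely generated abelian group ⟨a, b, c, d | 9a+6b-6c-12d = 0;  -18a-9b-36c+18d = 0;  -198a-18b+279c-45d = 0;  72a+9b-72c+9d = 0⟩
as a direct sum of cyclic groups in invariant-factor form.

Answer: M ≅ ℤ/3 ⊕ ℤ/9 ⊕ ℤ/27 ⊕ ℤ/27

Derivation:
rank_ℚ(R)=4; free=4−4=0
SNF(R) diag = [3, 9, 27, 27] → torsion [3, 9, 27, 27]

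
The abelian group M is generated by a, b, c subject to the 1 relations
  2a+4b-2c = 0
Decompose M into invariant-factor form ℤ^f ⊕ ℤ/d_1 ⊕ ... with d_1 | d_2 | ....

Answer: M ≅ ℤ^2 ⊕ ℤ/2

Derivation:
rank_ℚ(R)=1; free=3−1=2
SNF(R) diag = [2] → torsion [2]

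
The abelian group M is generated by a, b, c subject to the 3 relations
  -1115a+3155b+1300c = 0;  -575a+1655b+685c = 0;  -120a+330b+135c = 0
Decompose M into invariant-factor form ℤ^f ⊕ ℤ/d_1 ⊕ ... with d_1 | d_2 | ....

Answer: M ≅ ℤ/5 ⊕ ℤ/15 ⊕ ℤ/30

Derivation:
rank_ℚ(R)=3; free=3−3=0
SNF(R) diag = [5, 15, 30] → torsion [5, 15, 30]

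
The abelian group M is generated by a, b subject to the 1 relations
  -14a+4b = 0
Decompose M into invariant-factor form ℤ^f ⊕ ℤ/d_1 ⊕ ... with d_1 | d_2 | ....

Answer: M ≅ ℤ^1 ⊕ ℤ/2

Derivation:
rank_ℚ(R)=1; free=2−1=1
SNF(R) diag = [2] → torsion [2]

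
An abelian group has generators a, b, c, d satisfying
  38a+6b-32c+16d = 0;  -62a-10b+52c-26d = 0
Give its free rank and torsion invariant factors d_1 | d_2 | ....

rank_ℚ(R)=2; free=4−2=2
SNF(R) diag = [2, 2] → torsion [2, 2]

Answer: M ≅ ℤ^2 ⊕ ℤ/2 ⊕ ℤ/2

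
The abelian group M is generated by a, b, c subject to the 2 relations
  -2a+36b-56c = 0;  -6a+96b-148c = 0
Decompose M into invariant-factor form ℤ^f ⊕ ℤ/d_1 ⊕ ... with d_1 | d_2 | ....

Answer: M ≅ ℤ^1 ⊕ ℤ/2 ⊕ ℤ/4

Derivation:
rank_ℚ(R)=2; free=3−2=1
SNF(R) diag = [2, 4] → torsion [2, 4]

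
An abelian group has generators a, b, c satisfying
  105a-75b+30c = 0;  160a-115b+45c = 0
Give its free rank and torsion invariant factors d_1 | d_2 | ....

Answer: M ≅ ℤ^1 ⊕ ℤ/5 ⊕ ℤ/15

Derivation:
rank_ℚ(R)=2; free=3−2=1
SNF(R) diag = [5, 15] → torsion [5, 15]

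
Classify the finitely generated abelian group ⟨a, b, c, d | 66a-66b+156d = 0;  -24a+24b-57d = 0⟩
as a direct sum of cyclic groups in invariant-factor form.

rank_ℚ(R)=2; free=4−2=2
SNF(R) diag = [3, 6] → torsion [3, 6]

Answer: M ≅ ℤ^2 ⊕ ℤ/3 ⊕ ℤ/6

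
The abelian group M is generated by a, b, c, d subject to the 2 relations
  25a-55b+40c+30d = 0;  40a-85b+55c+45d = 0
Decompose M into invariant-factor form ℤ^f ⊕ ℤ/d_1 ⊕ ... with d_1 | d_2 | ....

rank_ℚ(R)=2; free=4−2=2
SNF(R) diag = [5, 15] → torsion [5, 15]

Answer: M ≅ ℤ^2 ⊕ ℤ/5 ⊕ ℤ/15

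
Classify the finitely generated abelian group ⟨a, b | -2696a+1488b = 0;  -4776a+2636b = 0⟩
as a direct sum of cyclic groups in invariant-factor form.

Answer: M ≅ ℤ/4 ⊕ ℤ/8

Derivation:
rank_ℚ(R)=2; free=2−2=0
SNF(R) diag = [4, 8] → torsion [4, 8]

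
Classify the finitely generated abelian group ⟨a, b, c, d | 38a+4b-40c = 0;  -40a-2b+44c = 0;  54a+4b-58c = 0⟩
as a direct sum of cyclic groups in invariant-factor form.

Answer: M ≅ ℤ^1 ⊕ ℤ/2 ⊕ ℤ/2 ⊕ ℤ/6

Derivation:
rank_ℚ(R)=3; free=4−3=1
SNF(R) diag = [2, 2, 6] → torsion [2, 2, 6]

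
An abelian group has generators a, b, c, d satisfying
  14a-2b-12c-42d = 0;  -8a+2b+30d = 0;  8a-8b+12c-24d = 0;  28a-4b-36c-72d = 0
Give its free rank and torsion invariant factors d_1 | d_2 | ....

Answer: M ≅ ℤ/2 ⊕ ℤ/6 ⊕ ℤ/12 ⊕ ℤ/12

Derivation:
rank_ℚ(R)=4; free=4−4=0
SNF(R) diag = [2, 6, 12, 12] → torsion [2, 6, 12, 12]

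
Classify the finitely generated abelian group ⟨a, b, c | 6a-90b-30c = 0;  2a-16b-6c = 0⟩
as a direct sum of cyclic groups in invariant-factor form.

rank_ℚ(R)=2; free=3−2=1
SNF(R) diag = [2, 6] → torsion [2, 6]

Answer: M ≅ ℤ^1 ⊕ ℤ/2 ⊕ ℤ/6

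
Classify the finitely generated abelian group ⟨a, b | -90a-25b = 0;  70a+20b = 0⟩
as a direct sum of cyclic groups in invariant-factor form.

rank_ℚ(R)=2; free=2−2=0
SNF(R) diag = [5, 10] → torsion [5, 10]

Answer: M ≅ ℤ/5 ⊕ ℤ/10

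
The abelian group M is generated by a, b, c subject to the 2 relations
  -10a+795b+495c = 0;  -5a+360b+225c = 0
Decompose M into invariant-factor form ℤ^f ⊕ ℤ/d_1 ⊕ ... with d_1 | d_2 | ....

rank_ℚ(R)=2; free=3−2=1
SNF(R) diag = [5, 15] → torsion [5, 15]

Answer: M ≅ ℤ^1 ⊕ ℤ/5 ⊕ ℤ/15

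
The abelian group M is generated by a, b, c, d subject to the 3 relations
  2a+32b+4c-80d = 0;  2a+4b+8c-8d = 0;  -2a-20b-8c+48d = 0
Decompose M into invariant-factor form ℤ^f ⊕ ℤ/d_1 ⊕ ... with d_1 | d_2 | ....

rank_ℚ(R)=3; free=4−3=1
SNF(R) diag = [2, 4, 8] → torsion [2, 4, 8]

Answer: M ≅ ℤ^1 ⊕ ℤ/2 ⊕ ℤ/4 ⊕ ℤ/8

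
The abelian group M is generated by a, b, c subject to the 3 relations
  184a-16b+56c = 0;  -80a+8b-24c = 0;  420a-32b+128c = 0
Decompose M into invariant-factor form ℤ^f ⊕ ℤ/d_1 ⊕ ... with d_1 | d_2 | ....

rank_ℚ(R)=3; free=3−3=0
SNF(R) diag = [4, 8, 8] → torsion [4, 8, 8]

Answer: M ≅ ℤ/4 ⊕ ℤ/8 ⊕ ℤ/8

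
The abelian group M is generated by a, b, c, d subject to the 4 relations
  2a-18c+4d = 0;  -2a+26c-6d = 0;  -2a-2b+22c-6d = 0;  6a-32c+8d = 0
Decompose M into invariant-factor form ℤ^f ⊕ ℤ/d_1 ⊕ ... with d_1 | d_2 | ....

rank_ℚ(R)=4; free=4−4=0
SNF(R) diag = [2, 2, 2, 6] → torsion [2, 2, 2, 6]

Answer: M ≅ ℤ/2 ⊕ ℤ/2 ⊕ ℤ/2 ⊕ ℤ/6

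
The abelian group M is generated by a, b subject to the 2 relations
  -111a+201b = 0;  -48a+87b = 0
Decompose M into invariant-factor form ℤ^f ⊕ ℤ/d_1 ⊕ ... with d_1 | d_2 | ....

rank_ℚ(R)=2; free=2−2=0
SNF(R) diag = [3, 3] → torsion [3, 3]

Answer: M ≅ ℤ/3 ⊕ ℤ/3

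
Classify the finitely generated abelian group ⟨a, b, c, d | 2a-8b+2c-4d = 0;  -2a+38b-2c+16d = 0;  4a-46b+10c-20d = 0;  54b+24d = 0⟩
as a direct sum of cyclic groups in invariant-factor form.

rank_ℚ(R)=4; free=4−4=0
SNF(R) diag = [2, 6, 6, 12] → torsion [2, 6, 6, 12]

Answer: M ≅ ℤ/2 ⊕ ℤ/6 ⊕ ℤ/6 ⊕ ℤ/12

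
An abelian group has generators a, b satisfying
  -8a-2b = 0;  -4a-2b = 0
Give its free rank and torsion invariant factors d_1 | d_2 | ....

Answer: M ≅ ℤ/2 ⊕ ℤ/4

Derivation:
rank_ℚ(R)=2; free=2−2=0
SNF(R) diag = [2, 4] → torsion [2, 4]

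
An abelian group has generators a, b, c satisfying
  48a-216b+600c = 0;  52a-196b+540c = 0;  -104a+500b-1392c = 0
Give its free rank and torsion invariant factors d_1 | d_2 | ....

rank_ℚ(R)=3; free=3−3=0
SNF(R) diag = [4, 12, 24] → torsion [4, 12, 24]

Answer: M ≅ ℤ/4 ⊕ ℤ/12 ⊕ ℤ/24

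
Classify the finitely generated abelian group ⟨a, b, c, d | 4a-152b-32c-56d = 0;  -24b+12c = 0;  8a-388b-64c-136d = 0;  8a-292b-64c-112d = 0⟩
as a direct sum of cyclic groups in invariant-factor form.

rank_ℚ(R)=4; free=4−4=0
SNF(R) diag = [4, 12, 12, 24] → torsion [4, 12, 12, 24]

Answer: M ≅ ℤ/4 ⊕ ℤ/12 ⊕ ℤ/12 ⊕ ℤ/24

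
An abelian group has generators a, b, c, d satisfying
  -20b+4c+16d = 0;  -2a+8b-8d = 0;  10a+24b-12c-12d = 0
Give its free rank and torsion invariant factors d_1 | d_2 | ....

rank_ℚ(R)=3; free=4−3=1
SNF(R) diag = [2, 4, 4] → torsion [2, 4, 4]

Answer: M ≅ ℤ^1 ⊕ ℤ/2 ⊕ ℤ/4 ⊕ ℤ/4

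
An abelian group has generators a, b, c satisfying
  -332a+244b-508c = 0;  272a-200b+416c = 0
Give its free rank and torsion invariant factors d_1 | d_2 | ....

rank_ℚ(R)=2; free=3−2=1
SNF(R) diag = [4, 8] → torsion [4, 8]

Answer: M ≅ ℤ^1 ⊕ ℤ/4 ⊕ ℤ/8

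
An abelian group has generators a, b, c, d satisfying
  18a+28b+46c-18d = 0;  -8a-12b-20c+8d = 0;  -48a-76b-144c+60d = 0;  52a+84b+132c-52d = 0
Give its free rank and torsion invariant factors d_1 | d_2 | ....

Answer: M ≅ ℤ/2 ⊕ ℤ/4 ⊕ ℤ/4 ⊕ ℤ/12

Derivation:
rank_ℚ(R)=4; free=4−4=0
SNF(R) diag = [2, 4, 4, 12] → torsion [2, 4, 4, 12]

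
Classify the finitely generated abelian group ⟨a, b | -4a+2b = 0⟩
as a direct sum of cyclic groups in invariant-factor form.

Answer: M ≅ ℤ^1 ⊕ ℤ/2

Derivation:
rank_ℚ(R)=1; free=2−1=1
SNF(R) diag = [2] → torsion [2]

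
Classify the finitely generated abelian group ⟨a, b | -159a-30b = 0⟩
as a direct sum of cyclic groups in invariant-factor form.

rank_ℚ(R)=1; free=2−1=1
SNF(R) diag = [3] → torsion [3]

Answer: M ≅ ℤ^1 ⊕ ℤ/3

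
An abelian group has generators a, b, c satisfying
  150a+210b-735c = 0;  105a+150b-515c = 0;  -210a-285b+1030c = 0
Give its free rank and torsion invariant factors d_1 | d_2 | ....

rank_ℚ(R)=3; free=3−3=0
SNF(R) diag = [5, 15, 15] → torsion [5, 15, 15]

Answer: M ≅ ℤ/5 ⊕ ℤ/15 ⊕ ℤ/15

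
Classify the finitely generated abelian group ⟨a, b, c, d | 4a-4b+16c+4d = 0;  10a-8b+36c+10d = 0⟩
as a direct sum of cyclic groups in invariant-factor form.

Answer: M ≅ ℤ^2 ⊕ ℤ/2 ⊕ ℤ/4

Derivation:
rank_ℚ(R)=2; free=4−2=2
SNF(R) diag = [2, 4] → torsion [2, 4]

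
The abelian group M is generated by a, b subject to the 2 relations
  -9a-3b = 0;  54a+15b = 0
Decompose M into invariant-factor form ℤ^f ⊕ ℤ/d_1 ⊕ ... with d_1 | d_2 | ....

Answer: M ≅ ℤ/3 ⊕ ℤ/9

Derivation:
rank_ℚ(R)=2; free=2−2=0
SNF(R) diag = [3, 9] → torsion [3, 9]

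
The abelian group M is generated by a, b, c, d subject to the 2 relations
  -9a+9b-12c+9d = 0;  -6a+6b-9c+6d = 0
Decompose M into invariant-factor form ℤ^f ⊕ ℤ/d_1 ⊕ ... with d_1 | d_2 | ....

rank_ℚ(R)=2; free=4−2=2
SNF(R) diag = [3, 3] → torsion [3, 3]

Answer: M ≅ ℤ^2 ⊕ ℤ/3 ⊕ ℤ/3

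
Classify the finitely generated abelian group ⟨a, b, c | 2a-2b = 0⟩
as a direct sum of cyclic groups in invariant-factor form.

rank_ℚ(R)=1; free=3−1=2
SNF(R) diag = [2] → torsion [2]

Answer: M ≅ ℤ^2 ⊕ ℤ/2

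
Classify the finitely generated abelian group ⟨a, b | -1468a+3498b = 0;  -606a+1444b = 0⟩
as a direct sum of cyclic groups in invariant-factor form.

Answer: M ≅ ℤ/2 ⊕ ℤ/2

Derivation:
rank_ℚ(R)=2; free=2−2=0
SNF(R) diag = [2, 2] → torsion [2, 2]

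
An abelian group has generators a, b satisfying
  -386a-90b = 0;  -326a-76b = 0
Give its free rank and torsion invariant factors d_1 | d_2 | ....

Answer: M ≅ ℤ/2 ⊕ ℤ/2

Derivation:
rank_ℚ(R)=2; free=2−2=0
SNF(R) diag = [2, 2] → torsion [2, 2]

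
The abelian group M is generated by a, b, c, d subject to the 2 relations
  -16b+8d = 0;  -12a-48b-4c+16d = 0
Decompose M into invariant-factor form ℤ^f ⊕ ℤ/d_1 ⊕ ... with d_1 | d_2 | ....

Answer: M ≅ ℤ^2 ⊕ ℤ/4 ⊕ ℤ/8

Derivation:
rank_ℚ(R)=2; free=4−2=2
SNF(R) diag = [4, 8] → torsion [4, 8]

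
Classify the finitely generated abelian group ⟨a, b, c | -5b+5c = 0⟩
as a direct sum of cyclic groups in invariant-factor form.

Answer: M ≅ ℤ^2 ⊕ ℤ/5

Derivation:
rank_ℚ(R)=1; free=3−1=2
SNF(R) diag = [5] → torsion [5]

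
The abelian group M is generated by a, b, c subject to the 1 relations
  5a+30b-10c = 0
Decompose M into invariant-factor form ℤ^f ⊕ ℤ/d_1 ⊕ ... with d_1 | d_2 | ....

rank_ℚ(R)=1; free=3−1=2
SNF(R) diag = [5] → torsion [5]

Answer: M ≅ ℤ^2 ⊕ ℤ/5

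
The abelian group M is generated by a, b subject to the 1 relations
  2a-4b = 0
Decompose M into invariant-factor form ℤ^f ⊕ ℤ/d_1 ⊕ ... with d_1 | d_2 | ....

Answer: M ≅ ℤ^1 ⊕ ℤ/2

Derivation:
rank_ℚ(R)=1; free=2−1=1
SNF(R) diag = [2] → torsion [2]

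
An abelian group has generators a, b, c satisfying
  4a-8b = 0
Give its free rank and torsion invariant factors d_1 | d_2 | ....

Answer: M ≅ ℤ^2 ⊕ ℤ/4

Derivation:
rank_ℚ(R)=1; free=3−1=2
SNF(R) diag = [4] → torsion [4]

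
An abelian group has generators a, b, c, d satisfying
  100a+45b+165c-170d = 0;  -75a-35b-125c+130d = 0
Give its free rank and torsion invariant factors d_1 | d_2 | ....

rank_ℚ(R)=2; free=4−2=2
SNF(R) diag = [5, 5] → torsion [5, 5]

Answer: M ≅ ℤ^2 ⊕ ℤ/5 ⊕ ℤ/5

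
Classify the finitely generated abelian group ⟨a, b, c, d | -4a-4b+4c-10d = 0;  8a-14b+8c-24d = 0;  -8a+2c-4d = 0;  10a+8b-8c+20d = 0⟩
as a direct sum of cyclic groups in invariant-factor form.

rank_ℚ(R)=4; free=4−4=0
SNF(R) diag = [2, 2, 2, 2] → torsion [2, 2, 2, 2]

Answer: M ≅ ℤ/2 ⊕ ℤ/2 ⊕ ℤ/2 ⊕ ℤ/2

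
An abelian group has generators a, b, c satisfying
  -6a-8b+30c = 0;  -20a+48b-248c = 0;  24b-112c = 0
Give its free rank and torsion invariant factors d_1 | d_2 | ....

Answer: M ≅ ℤ/2 ⊕ ℤ/4 ⊕ ℤ/8

Derivation:
rank_ℚ(R)=3; free=3−3=0
SNF(R) diag = [2, 4, 8] → torsion [2, 4, 8]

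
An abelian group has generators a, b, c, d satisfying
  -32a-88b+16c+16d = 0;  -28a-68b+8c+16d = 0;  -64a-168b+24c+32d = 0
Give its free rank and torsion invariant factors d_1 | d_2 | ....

Answer: M ≅ ℤ^1 ⊕ ℤ/4 ⊕ ℤ/8 ⊕ ℤ/8

Derivation:
rank_ℚ(R)=3; free=4−3=1
SNF(R) diag = [4, 8, 8] → torsion [4, 8, 8]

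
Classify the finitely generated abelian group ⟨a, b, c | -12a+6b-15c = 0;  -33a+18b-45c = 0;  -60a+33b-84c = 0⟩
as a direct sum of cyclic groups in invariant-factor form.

Answer: M ≅ ℤ/3 ⊕ ℤ/3 ⊕ ℤ/3

Derivation:
rank_ℚ(R)=3; free=3−3=0
SNF(R) diag = [3, 3, 3] → torsion [3, 3, 3]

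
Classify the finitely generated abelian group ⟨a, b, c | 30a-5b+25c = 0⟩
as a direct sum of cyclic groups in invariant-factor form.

rank_ℚ(R)=1; free=3−1=2
SNF(R) diag = [5] → torsion [5]

Answer: M ≅ ℤ^2 ⊕ ℤ/5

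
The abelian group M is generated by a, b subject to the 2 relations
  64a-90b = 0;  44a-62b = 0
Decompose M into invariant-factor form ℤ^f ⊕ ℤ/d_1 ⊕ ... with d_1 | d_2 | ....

Answer: M ≅ ℤ/2 ⊕ ℤ/4

Derivation:
rank_ℚ(R)=2; free=2−2=0
SNF(R) diag = [2, 4] → torsion [2, 4]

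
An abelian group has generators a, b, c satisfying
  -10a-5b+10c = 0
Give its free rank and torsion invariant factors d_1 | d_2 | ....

Answer: M ≅ ℤ^2 ⊕ ℤ/5

Derivation:
rank_ℚ(R)=1; free=3−1=2
SNF(R) diag = [5] → torsion [5]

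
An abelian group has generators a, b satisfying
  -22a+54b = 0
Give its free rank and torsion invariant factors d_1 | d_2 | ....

rank_ℚ(R)=1; free=2−1=1
SNF(R) diag = [2] → torsion [2]

Answer: M ≅ ℤ^1 ⊕ ℤ/2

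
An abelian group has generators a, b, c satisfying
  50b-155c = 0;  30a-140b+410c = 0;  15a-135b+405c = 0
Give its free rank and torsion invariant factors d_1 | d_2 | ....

rank_ℚ(R)=3; free=3−3=0
SNF(R) diag = [5, 15, 30] → torsion [5, 15, 30]

Answer: M ≅ ℤ/5 ⊕ ℤ/15 ⊕ ℤ/30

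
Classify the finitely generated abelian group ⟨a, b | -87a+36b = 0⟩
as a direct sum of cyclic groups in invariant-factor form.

Answer: M ≅ ℤ^1 ⊕ ℤ/3

Derivation:
rank_ℚ(R)=1; free=2−1=1
SNF(R) diag = [3] → torsion [3]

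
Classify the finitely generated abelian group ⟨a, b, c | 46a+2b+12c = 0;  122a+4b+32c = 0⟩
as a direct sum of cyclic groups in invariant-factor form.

Answer: M ≅ ℤ^1 ⊕ ℤ/2 ⊕ ℤ/2

Derivation:
rank_ℚ(R)=2; free=3−2=1
SNF(R) diag = [2, 2] → torsion [2, 2]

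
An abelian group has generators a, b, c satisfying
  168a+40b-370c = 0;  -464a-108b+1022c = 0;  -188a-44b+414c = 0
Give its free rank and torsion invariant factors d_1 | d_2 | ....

Answer: M ≅ ℤ/2 ⊕ ℤ/4 ⊕ ℤ/4

Derivation:
rank_ℚ(R)=3; free=3−3=0
SNF(R) diag = [2, 4, 4] → torsion [2, 4, 4]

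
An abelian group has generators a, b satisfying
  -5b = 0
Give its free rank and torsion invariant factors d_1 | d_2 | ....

rank_ℚ(R)=1; free=2−1=1
SNF(R) diag = [5] → torsion [5]

Answer: M ≅ ℤ^1 ⊕ ℤ/5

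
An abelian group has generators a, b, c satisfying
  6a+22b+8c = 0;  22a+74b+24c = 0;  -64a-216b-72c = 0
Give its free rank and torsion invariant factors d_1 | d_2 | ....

rank_ℚ(R)=3; free=3−3=0
SNF(R) diag = [2, 4, 8] → torsion [2, 4, 8]

Answer: M ≅ ℤ/2 ⊕ ℤ/4 ⊕ ℤ/8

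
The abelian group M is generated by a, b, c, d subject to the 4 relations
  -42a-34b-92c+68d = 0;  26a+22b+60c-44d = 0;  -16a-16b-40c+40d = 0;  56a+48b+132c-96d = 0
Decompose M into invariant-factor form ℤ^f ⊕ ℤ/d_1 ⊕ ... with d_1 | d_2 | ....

Answer: M ≅ ℤ/2 ⊕ ℤ/4 ⊕ ℤ/4 ⊕ ℤ/8

Derivation:
rank_ℚ(R)=4; free=4−4=0
SNF(R) diag = [2, 4, 4, 8] → torsion [2, 4, 4, 8]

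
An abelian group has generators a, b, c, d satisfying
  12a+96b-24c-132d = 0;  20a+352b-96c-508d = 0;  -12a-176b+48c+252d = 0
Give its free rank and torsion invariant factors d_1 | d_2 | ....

Answer: M ≅ ℤ^1 ⊕ ℤ/4 ⊕ ℤ/8 ⊕ ℤ/24

Derivation:
rank_ℚ(R)=3; free=4−3=1
SNF(R) diag = [4, 8, 24] → torsion [4, 8, 24]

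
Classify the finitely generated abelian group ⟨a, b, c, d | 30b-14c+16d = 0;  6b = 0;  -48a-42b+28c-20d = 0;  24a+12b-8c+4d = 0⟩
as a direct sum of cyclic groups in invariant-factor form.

rank_ℚ(R)=4; free=4−4=0
SNF(R) diag = [2, 6, 12, 24] → torsion [2, 6, 12, 24]

Answer: M ≅ ℤ/2 ⊕ ℤ/6 ⊕ ℤ/12 ⊕ ℤ/24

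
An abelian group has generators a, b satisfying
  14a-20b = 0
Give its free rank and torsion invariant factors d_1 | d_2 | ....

Answer: M ≅ ℤ^1 ⊕ ℤ/2

Derivation:
rank_ℚ(R)=1; free=2−1=1
SNF(R) diag = [2] → torsion [2]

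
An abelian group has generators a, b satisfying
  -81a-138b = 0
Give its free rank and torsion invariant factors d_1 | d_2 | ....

Answer: M ≅ ℤ^1 ⊕ ℤ/3

Derivation:
rank_ℚ(R)=1; free=2−1=1
SNF(R) diag = [3] → torsion [3]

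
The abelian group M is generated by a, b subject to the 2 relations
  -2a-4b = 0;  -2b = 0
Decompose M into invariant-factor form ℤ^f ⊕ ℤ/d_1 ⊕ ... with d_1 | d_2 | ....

rank_ℚ(R)=2; free=2−2=0
SNF(R) diag = [2, 2] → torsion [2, 2]

Answer: M ≅ ℤ/2 ⊕ ℤ/2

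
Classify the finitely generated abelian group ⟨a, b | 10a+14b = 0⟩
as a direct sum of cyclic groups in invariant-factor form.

rank_ℚ(R)=1; free=2−1=1
SNF(R) diag = [2] → torsion [2]

Answer: M ≅ ℤ^1 ⊕ ℤ/2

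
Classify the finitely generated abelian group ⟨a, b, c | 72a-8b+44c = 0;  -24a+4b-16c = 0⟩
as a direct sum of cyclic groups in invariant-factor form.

rank_ℚ(R)=2; free=3−2=1
SNF(R) diag = [4, 12] → torsion [4, 12]

Answer: M ≅ ℤ^1 ⊕ ℤ/4 ⊕ ℤ/12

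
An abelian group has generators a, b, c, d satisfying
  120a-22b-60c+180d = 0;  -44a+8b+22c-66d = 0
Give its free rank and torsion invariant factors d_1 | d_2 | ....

rank_ℚ(R)=2; free=4−2=2
SNF(R) diag = [2, 2] → torsion [2, 2]

Answer: M ≅ ℤ^2 ⊕ ℤ/2 ⊕ ℤ/2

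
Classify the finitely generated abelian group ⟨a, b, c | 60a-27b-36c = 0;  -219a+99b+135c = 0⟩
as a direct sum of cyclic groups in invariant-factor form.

rank_ℚ(R)=2; free=3−2=1
SNF(R) diag = [3, 9] → torsion [3, 9]

Answer: M ≅ ℤ^1 ⊕ ℤ/3 ⊕ ℤ/9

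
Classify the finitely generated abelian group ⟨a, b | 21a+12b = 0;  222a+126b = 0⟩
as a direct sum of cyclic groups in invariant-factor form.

rank_ℚ(R)=2; free=2−2=0
SNF(R) diag = [3, 6] → torsion [3, 6]

Answer: M ≅ ℤ/3 ⊕ ℤ/6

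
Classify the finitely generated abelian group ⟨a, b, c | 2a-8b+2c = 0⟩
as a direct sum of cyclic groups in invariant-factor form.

Answer: M ≅ ℤ^2 ⊕ ℤ/2

Derivation:
rank_ℚ(R)=1; free=3−1=2
SNF(R) diag = [2] → torsion [2]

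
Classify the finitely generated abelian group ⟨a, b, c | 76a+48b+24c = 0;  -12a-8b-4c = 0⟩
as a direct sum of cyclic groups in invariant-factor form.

Answer: M ≅ ℤ^1 ⊕ ℤ/4 ⊕ ℤ/4

Derivation:
rank_ℚ(R)=2; free=3−2=1
SNF(R) diag = [4, 4] → torsion [4, 4]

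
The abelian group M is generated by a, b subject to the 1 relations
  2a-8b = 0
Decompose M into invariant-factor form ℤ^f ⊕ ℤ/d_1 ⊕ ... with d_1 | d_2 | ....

rank_ℚ(R)=1; free=2−1=1
SNF(R) diag = [2] → torsion [2]

Answer: M ≅ ℤ^1 ⊕ ℤ/2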